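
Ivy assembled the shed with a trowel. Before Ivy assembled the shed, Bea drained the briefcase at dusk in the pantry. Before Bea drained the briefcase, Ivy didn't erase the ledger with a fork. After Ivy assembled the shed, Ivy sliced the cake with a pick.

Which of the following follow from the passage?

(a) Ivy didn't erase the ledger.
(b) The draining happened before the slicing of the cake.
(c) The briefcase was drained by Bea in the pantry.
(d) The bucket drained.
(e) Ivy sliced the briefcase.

(a) Not entailed — dropping 'with a fork' under negation is not valid — the original leaves open that Ivy erased the ledger some other way.
(b) Entailed — the narrative places the draining before the slicing.
(c) Entailed — the original entails any weakening of itself; this just drops 'at dusk'.
(d) Not entailed — the briefcase is what drained, not the bucket.
(e) Not entailed — Ivy sliced the cake, not the briefcase; the briefcase belongs to the draining event.

(b), (c)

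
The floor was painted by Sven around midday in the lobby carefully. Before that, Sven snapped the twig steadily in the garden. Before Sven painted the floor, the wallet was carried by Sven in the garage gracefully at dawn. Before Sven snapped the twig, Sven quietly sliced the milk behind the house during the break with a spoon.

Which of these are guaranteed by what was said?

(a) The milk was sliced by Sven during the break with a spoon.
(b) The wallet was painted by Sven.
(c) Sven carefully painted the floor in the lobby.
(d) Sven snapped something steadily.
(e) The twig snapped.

(a) Entailed — every conjunct here is already in the original slicing event.
(b) Not entailed — Sven painted the floor, not the wallet; the wallet belongs to the carrying event.
(c) Entailed — dropping 'around midday' leaves a sub-description the original still satisfies.
(d) Entailed — every conjunct here is already in the original snapping event.
(e) Entailed — 'Sven snapped the twig' is causative; it entails the inchoative 'the twig snapped'.

(a), (c), (d), (e)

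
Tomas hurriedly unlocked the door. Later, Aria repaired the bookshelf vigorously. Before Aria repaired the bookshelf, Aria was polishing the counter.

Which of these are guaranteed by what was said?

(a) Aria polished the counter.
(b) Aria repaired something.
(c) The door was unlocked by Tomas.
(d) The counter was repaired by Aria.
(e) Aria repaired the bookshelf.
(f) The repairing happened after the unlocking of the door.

(a) Entailed — 'polish' is an activity; 'was polishing' entails that some polishing happened, so 'polished' holds.
(b) Entailed — the original entails any weakening of itself; this just drops 'vigorously' and generalizes the patient.
(c) Entailed — the original entails any weakening of itself; this just drops 'hurriedly'.
(d) Not entailed — Aria repaired the bookshelf, not the counter; the counter belongs to the polishing event.
(e) Entailed — the original entails any weakening of itself; this just drops 'vigorously'.
(f) Entailed — the narrative places the unlocking before the repairing.

(a), (b), (c), (e), (f)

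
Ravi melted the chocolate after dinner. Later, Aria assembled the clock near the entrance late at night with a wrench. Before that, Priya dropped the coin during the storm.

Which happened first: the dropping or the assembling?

the dropping

The connectives place the dropping before the assembling.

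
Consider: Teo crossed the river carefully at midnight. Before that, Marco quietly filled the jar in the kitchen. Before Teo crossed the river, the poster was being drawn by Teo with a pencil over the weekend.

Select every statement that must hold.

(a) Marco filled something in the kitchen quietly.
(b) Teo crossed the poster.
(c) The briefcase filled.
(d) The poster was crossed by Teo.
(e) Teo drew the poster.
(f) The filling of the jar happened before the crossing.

(a), (f)

(a) Entailed — generalizing the patient leaves a sub-description the original still satisfies.
(b) Not entailed — Teo crossed the river, not the poster; the poster belongs to the drawing event.
(c) Not entailed — the jar is what filled, not the briefcase.
(d) Not entailed — Teo crossed the river, not the poster; the poster belongs to the drawing event.
(e) Not entailed — 'was drawing' is progressive on an accomplishment; it does not entail the completed 'drew'.
(f) Entailed — the narrative places the filling before the crossing.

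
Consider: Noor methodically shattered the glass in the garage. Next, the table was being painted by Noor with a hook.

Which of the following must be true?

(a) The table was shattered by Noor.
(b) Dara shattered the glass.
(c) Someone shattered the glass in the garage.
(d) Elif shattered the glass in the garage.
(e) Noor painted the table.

(c)

(a) Not entailed — Noor shattered the glass, not the table; the table belongs to the painting event.
(b) Not entailed — the passage has Noor shattering the glass, not Dara.
(c) Entailed — this follows by dropping conjuncts from the shattering event's description.
(d) Not entailed — the passage has Noor shattering the glass, not Elif.
(e) Not entailed — 'was painting' is progressive on an accomplishment; it does not entail the completed 'painted'.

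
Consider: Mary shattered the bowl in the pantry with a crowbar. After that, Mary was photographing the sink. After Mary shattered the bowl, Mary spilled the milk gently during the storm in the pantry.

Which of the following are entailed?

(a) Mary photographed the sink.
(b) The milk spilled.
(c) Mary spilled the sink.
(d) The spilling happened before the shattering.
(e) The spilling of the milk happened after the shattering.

(a) Not entailed — 'was photographing' is progressive on an accomplishment; it does not entail the completed 'photographed'.
(b) Entailed — 'Mary spilled the milk' is causative; it entails the inchoative 'the milk spilled'.
(c) Not entailed — Mary spilled the milk, not the sink; the sink belongs to the photographing event.
(d) Not entailed — the narrative places the shattering before the spilling, not after.
(e) Entailed — the narrative places the shattering before the spilling.

(b), (e)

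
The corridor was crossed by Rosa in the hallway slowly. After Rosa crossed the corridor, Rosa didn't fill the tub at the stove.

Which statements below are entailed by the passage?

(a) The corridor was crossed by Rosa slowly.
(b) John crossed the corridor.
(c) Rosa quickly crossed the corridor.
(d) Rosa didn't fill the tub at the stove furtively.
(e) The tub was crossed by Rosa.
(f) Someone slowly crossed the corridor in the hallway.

(a), (d), (f)

(a) Entailed — dropping 'in the hallway' leaves a sub-description the original still satisfies.
(b) Not entailed — the passage has Rosa crossing the corridor, not John.
(c) Not entailed — 'quickly' adds a manner not in (and inconsistent with) the original.
(d) Entailed — under negation, adding a further restriction is entailed: if no such filling event occurred, none occurred furtively either.
(e) Not entailed — Rosa crossed the corridor, not the tub; the tub belongs to the filling event.
(f) Entailed — this follows by dropping conjuncts from the crossing event's description.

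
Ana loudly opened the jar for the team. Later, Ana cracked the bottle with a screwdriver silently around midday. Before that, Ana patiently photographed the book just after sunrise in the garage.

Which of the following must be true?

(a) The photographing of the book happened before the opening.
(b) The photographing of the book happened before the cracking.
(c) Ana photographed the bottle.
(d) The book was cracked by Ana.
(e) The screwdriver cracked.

(a) Not entailed — the narrative doesn't order the photographing relative to the opening.
(b) Entailed — the narrative places the photographing before the cracking.
(c) Not entailed — Ana photographed the book, not the bottle; the bottle belongs to the cracking event.
(d) Not entailed — Ana cracked the bottle, not the book; the book belongs to the photographing event.
(e) Not entailed — the bottle is what cracked, not the screwdriver.

(b)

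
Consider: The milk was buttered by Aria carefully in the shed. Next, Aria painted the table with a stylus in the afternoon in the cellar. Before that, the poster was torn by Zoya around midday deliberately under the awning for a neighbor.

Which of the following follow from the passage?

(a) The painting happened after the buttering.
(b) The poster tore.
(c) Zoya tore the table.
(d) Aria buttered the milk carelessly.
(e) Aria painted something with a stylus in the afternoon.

(a) Entailed — the narrative places the buttering before the painting.
(b) Entailed — 'Zoya tore the poster' is causative; it entails the inchoative 'the poster tore'.
(c) Not entailed — Zoya tore the poster, not the table; the table belongs to the painting event.
(d) Not entailed — 'carelessly' adds a manner not in (and inconsistent with) the original.
(e) Entailed — the original entails any weakening of itself; this just drops 'in the cellar' and generalizes the patient.

(a), (b), (e)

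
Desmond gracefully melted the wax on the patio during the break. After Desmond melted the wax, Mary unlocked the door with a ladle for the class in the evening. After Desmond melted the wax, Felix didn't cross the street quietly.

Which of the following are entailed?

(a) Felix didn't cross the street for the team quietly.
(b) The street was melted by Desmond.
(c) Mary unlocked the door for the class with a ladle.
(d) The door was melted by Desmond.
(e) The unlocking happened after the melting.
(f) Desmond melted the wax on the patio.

(a), (c), (e), (f)

(a) Entailed — under negation, adding a further restriction is entailed: if no such crossing event occurred, none occurred for the team either.
(b) Not entailed — Desmond melted the wax, not the street; the street belongs to the crossing event.
(c) Entailed — dropping 'in the evening' leaves a sub-description the original still satisfies.
(d) Not entailed — Desmond melted the wax, not the door; the door belongs to the unlocking event.
(e) Entailed — the narrative places the melting before the unlocking.
(f) Entailed — the original entails any weakening of itself; this just drops 'gracefully', 'during the break'.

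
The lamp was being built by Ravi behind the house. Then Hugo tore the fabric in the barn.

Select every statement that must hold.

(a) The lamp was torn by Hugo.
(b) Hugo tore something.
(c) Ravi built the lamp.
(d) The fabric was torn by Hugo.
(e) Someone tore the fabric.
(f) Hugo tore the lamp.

(b), (d), (e)

(a) Not entailed — Hugo tore the fabric, not the lamp; the lamp belongs to the building event.
(b) Entailed — this follows by dropping conjuncts from the tearing event's description.
(c) Not entailed — 'was building' is progressive on an accomplishment; it does not entail the completed 'built'.
(d) Entailed — every conjunct here is already in the original tearing event.
(e) Entailed — this follows by dropping conjuncts from the tearing event's description.
(f) Not entailed — Hugo tore the fabric, not the lamp; the lamp belongs to the building event.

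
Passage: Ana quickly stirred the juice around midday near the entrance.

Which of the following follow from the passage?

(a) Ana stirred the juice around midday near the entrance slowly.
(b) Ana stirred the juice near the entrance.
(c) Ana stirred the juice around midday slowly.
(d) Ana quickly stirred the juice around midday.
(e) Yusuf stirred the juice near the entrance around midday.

(a) Not entailed — 'slowly' adds a manner not in (and inconsistent with) the original.
(b) Entailed — every conjunct here is already in the original stirring event.
(c) Not entailed — 'slowly' adds a manner not in (and inconsistent with) the original.
(d) Entailed — dropping 'near the entrance' leaves a sub-description the original still satisfies.
(e) Not entailed — the passage has Ana stirring the juice, not Yusuf.

(b), (d)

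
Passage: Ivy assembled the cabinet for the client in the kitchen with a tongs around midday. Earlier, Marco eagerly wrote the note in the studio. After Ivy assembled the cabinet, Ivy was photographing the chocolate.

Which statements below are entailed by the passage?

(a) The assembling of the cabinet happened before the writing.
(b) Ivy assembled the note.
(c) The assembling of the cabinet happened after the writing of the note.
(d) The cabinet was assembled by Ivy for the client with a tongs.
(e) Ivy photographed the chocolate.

(a) Not entailed — the narrative places the writing before the assembling, not after.
(b) Not entailed — Ivy assembled the cabinet, not the note; the note belongs to the writing event.
(c) Entailed — the narrative places the writing before the assembling.
(d) Entailed — this follows by dropping conjuncts from the assembling event's description.
(e) Not entailed — 'was photographing' is progressive on an accomplishment; it does not entail the completed 'photographed'.

(c), (d)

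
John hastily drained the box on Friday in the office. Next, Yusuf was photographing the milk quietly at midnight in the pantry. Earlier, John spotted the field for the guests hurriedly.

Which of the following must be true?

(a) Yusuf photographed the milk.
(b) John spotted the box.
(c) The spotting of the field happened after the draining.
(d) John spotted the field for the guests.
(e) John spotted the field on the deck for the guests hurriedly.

(a) Not entailed — 'was photographing' is progressive on an accomplishment; it does not entail the completed 'photographed'.
(b) Not entailed — John spotted the field, not the box; the box belongs to the draining event.
(c) Not entailed — the narrative doesn't order the draining relative to the spotting.
(d) Entailed — dropping 'hurriedly' leaves a sub-description the original still satisfies.
(e) Not entailed — 'on the deck' adds information not in the original event.

(d)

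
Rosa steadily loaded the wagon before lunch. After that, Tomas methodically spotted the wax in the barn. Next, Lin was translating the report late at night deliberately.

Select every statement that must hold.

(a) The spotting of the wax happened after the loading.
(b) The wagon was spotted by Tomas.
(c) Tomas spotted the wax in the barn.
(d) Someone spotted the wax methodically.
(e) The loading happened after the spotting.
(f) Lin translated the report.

(a) Entailed — the narrative places the loading before the spotting.
(b) Not entailed — Tomas spotted the wax, not the wagon; the wagon belongs to the loading event.
(c) Entailed — every conjunct here is already in the original spotting event.
(d) Entailed — dropping 'in the barn' and generalizing the agent leaves a sub-description the original still satisfies.
(e) Not entailed — the narrative places the loading before the spotting, not after.
(f) Not entailed — 'was translating' is progressive on an accomplishment; it does not entail the completed 'translated'.

(a), (c), (d)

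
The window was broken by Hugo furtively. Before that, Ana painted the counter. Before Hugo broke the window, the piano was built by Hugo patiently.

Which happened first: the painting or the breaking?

the painting

The connectives place the painting before the breaking.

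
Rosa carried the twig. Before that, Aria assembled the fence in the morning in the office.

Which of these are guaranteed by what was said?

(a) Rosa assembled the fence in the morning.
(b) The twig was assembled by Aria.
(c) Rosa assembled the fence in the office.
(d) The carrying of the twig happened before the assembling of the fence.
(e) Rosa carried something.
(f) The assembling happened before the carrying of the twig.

(a) Not entailed — the passage has Aria assembling the fence, not Rosa.
(b) Not entailed — Aria assembled the fence, not the twig; the twig belongs to the carrying event.
(c) Not entailed — the passage has Aria assembling the fence, not Rosa.
(d) Not entailed — the narrative places the assembling before the carrying, not after.
(e) Entailed — this follows by dropping conjuncts from the carrying event's description.
(f) Entailed — the narrative places the assembling before the carrying.

(e), (f)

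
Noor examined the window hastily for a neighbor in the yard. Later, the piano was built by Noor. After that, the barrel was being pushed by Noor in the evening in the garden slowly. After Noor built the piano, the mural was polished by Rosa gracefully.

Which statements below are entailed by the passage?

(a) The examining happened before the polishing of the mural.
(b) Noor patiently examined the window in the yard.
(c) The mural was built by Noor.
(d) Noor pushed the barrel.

(a), (d)

(a) Entailed — the narrative places the examining before the polishing.
(b) Not entailed — 'patiently' adds a manner not in (and inconsistent with) the original.
(c) Not entailed — Noor built the piano, not the mural; the mural belongs to the polishing event.
(d) Entailed — 'push' is an activity; 'was pushing' entails that some pushing happened, so 'pushed' holds.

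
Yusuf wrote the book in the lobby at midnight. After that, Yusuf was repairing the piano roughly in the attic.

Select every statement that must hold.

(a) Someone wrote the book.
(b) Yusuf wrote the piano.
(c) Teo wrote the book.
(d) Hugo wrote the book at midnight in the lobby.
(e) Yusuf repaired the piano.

(a) Entailed — the original entails any weakening of itself; this just drops 'at midnight', 'in the lobby' and generalizes the agent.
(b) Not entailed — Yusuf wrote the book, not the piano; the piano belongs to the repairing event.
(c) Not entailed — the passage has Yusuf writing the book, not Teo.
(d) Not entailed — the passage has Yusuf writing the book, not Hugo.
(e) Not entailed — 'was repairing' is progressive on an accomplishment; it does not entail the completed 'repaired'.

(a)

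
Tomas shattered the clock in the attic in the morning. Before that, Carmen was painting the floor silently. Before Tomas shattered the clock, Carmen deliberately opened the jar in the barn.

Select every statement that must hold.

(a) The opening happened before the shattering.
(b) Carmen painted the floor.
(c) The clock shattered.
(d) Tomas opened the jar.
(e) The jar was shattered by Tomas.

(a), (c)

(a) Entailed — the narrative places the opening before the shattering.
(b) Not entailed — 'was painting' is progressive on an accomplishment; it does not entail the completed 'painted'.
(c) Entailed — 'Tomas shattered the clock' is causative; it entails the inchoative 'the clock shattered'.
(d) Not entailed — the passage has Carmen opening the jar, not Tomas.
(e) Not entailed — Tomas shattered the clock, not the jar; the jar belongs to the opening event.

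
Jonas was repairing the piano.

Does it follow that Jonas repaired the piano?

'was repairing' is progressive; for an accomplishment like 'repair the piano', it doesn't entail completion.

no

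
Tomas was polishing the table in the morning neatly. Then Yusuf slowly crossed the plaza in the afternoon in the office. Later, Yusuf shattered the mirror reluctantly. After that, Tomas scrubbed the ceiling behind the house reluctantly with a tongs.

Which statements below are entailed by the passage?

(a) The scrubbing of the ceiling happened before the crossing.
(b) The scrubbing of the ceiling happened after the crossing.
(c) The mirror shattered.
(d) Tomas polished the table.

(a) Not entailed — the narrative places the crossing before the scrubbing, not after.
(b) Entailed — the narrative places the crossing before the scrubbing.
(c) Entailed — 'Yusuf shattered the mirror' is causative; it entails the inchoative 'the mirror shattered'.
(d) Entailed — 'polish' is an activity; 'was polishing' entails that some polishing happened, so 'polished' holds.

(b), (c), (d)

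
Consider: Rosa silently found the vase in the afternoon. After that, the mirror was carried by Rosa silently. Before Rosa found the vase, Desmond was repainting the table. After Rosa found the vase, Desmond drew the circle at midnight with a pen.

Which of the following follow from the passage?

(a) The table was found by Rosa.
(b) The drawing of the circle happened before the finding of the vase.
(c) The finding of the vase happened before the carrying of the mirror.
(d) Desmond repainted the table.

(a) Not entailed — Rosa found the vase, not the table; the table belongs to the repainting event.
(b) Not entailed — the narrative places the finding before the drawing, not after.
(c) Entailed — the narrative places the finding before the carrying.
(d) Not entailed — 'was repainting' is progressive on an accomplishment; it does not entail the completed 'repainted'.

(c)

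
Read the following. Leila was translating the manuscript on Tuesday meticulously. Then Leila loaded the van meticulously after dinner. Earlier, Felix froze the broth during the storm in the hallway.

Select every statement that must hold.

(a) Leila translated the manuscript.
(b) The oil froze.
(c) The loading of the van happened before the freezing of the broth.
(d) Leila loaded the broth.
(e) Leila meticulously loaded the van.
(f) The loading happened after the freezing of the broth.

(e), (f)

(a) Not entailed — 'was translating' is progressive on an accomplishment; it does not entail the completed 'translated'.
(b) Not entailed — the broth is what froze, not the oil.
(c) Not entailed — the narrative places the freezing before the loading, not after.
(d) Not entailed — Leila loaded the van, not the broth; the broth belongs to the freezing event.
(e) Entailed — the original entails any weakening of itself; this just drops 'after dinner'.
(f) Entailed — the narrative places the freezing before the loading.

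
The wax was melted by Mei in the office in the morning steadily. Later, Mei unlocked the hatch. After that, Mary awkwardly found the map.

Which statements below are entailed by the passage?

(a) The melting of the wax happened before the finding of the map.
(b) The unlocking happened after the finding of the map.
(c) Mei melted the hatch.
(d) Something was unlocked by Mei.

(a), (d)

(a) Entailed — the narrative places the melting before the finding.
(b) Not entailed — the narrative places the unlocking before the finding, not after.
(c) Not entailed — Mei melted the wax, not the hatch; the hatch belongs to the unlocking event.
(d) Entailed — generalizing the patient leaves a sub-description the original still satisfies.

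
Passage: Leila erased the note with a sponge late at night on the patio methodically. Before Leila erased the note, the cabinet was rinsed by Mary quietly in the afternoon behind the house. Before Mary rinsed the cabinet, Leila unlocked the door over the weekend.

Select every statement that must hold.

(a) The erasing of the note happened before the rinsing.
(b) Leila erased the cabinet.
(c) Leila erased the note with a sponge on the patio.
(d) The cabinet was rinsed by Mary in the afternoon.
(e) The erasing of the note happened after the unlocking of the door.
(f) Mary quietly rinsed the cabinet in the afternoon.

(c), (d), (e), (f)

(a) Not entailed — the narrative places the rinsing before the erasing, not after.
(b) Not entailed — Leila erased the note, not the cabinet; the cabinet belongs to the rinsing event.
(c) Entailed — every conjunct here is already in the original erasing event.
(d) Entailed — dropping 'quietly', 'behind the house' leaves a sub-description the original still satisfies.
(e) Entailed — the narrative places the unlocking before the erasing.
(f) Entailed — this follows by dropping conjuncts from the rinsing event's description.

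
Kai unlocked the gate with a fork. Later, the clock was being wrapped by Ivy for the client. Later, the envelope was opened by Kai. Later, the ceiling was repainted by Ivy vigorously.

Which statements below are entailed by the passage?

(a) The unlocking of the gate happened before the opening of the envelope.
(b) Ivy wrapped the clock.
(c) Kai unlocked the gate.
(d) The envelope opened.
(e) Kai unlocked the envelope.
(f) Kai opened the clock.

(a), (c), (d)

(a) Entailed — the narrative places the unlocking before the opening.
(b) Not entailed — 'was wrapping' is progressive on an accomplishment; it does not entail the completed 'wrapped'.
(c) Entailed — every conjunct here is already in the original unlocking event.
(d) Entailed — 'Kai opened the envelope' is causative; it entails the inchoative 'the envelope opened'.
(e) Not entailed — Kai unlocked the gate, not the envelope; the envelope belongs to the opening event.
(f) Not entailed — Kai opened the envelope, not the clock; the clock belongs to the wrapping event.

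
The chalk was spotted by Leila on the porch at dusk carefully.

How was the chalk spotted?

'carefully' marks the manner of the spotting event.

carefully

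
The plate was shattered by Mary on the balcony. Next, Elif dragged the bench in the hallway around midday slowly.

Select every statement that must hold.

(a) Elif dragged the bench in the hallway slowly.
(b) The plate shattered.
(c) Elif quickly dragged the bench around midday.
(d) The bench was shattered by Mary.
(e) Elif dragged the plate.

(a), (b)

(a) Entailed — every conjunct here is already in the original dragging event.
(b) Entailed — 'Mary shattered the plate' is causative; it entails the inchoative 'the plate shattered'.
(c) Not entailed — 'quickly' adds a manner not in (and inconsistent with) the original.
(d) Not entailed — Mary shattered the plate, not the bench; the bench belongs to the dragging event.
(e) Not entailed — Elif dragged the bench, not the plate; the plate belongs to the shattering event.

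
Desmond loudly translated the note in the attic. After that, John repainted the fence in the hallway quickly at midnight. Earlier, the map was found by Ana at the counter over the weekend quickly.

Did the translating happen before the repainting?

yes

The narrative orders the translating before the repainting.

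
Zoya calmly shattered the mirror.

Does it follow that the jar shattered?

no

Nothing is said about any jar; only the mirror is affected.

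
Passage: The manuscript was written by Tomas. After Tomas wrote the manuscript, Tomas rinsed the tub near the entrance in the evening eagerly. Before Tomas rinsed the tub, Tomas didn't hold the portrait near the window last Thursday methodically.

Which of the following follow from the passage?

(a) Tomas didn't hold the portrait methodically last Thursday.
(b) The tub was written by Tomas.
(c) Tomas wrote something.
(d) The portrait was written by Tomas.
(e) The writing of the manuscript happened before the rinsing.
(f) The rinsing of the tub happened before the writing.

(c), (e)

(a) Not entailed — dropping 'near the window' under negation is not valid — the original leaves open that Tomas held the portrait some other way.
(b) Not entailed — Tomas wrote the manuscript, not the tub; the tub belongs to the rinsing event.
(c) Entailed — this follows by dropping conjuncts from the writing event's description.
(d) Not entailed — Tomas wrote the manuscript, not the portrait; the portrait belongs to the holding event.
(e) Entailed — the narrative places the writing before the rinsing.
(f) Not entailed — the narrative places the writing before the rinsing, not after.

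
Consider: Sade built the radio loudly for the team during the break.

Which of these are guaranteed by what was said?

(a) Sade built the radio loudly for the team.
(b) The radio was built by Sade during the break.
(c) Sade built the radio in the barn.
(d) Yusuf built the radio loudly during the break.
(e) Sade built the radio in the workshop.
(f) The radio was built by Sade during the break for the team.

(a) Entailed — this follows by dropping conjuncts from the building event's description.
(b) Entailed — the original entails any weakening of itself; this just drops 'for the team', 'loudly'.
(c) Not entailed — 'in the barn' adds information not in the original event.
(d) Not entailed — the passage has Sade building the radio, not Yusuf.
(e) Not entailed — 'in the workshop' adds information not in the original event.
(f) Entailed — every conjunct here is already in the original building event.

(a), (b), (f)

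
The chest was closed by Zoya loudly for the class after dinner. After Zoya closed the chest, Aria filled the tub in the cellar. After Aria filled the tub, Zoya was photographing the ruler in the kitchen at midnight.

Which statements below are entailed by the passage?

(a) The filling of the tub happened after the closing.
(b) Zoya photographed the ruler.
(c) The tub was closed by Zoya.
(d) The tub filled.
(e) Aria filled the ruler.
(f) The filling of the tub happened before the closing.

(a), (d)

(a) Entailed — the narrative places the closing before the filling.
(b) Not entailed — 'was photographing' is progressive on an accomplishment; it does not entail the completed 'photographed'.
(c) Not entailed — Zoya closed the chest, not the tub; the tub belongs to the filling event.
(d) Entailed — 'Aria filled the tub' is causative; it entails the inchoative 'the tub filled'.
(e) Not entailed — Aria filled the tub, not the ruler; the ruler belongs to the photographing event.
(f) Not entailed — the narrative places the closing before the filling, not after.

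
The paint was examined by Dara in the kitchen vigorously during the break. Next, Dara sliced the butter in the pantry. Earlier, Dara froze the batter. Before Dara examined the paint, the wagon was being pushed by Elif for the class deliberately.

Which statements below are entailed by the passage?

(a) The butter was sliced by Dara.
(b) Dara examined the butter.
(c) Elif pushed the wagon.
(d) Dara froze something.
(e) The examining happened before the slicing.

(a), (c), (d), (e)

(a) Entailed — every conjunct here is already in the original slicing event.
(b) Not entailed — Dara examined the paint, not the butter; the butter belongs to the slicing event.
(c) Entailed — 'push' is an activity; 'was pushing' entails that some pushing happened, so 'pushed' holds.
(d) Entailed — generalizing the patient leaves a sub-description the original still satisfies.
(e) Entailed — the narrative places the examining before the slicing.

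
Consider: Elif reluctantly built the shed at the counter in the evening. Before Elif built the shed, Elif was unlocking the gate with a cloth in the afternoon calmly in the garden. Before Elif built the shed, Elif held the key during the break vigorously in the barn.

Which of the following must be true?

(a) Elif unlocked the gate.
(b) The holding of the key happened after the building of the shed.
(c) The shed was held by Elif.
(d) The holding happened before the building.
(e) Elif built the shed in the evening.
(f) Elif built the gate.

(a) Not entailed — 'was unlocking' is progressive on an accomplishment; it does not entail the completed 'unlocked'.
(b) Not entailed — the narrative places the holding before the building, not after.
(c) Not entailed — Elif held the key, not the shed; the shed belongs to the building event.
(d) Entailed — the narrative places the holding before the building.
(e) Entailed — this follows by dropping conjuncts from the building event's description.
(f) Not entailed — Elif built the shed, not the gate; the gate belongs to the unlocking event.

(d), (e)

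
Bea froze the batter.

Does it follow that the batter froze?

'Bea froze the batter' is the causative; it entails the inchoative 'the batter froze'.

yes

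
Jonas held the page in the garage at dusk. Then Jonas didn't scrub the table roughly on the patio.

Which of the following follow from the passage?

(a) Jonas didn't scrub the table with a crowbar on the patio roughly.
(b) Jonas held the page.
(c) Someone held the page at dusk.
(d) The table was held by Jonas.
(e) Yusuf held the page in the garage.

(a), (b), (c)

(a) Entailed — under negation, adding a further restriction is entailed: if no such scrubbing event occurred, none occurred with a crowbar either.
(b) Entailed — every conjunct here is already in the original holding event.
(c) Entailed — the original entails any weakening of itself; this just drops 'in the garage' and generalizes the agent.
(d) Not entailed — Jonas held the page, not the table; the table belongs to the scrubbing event.
(e) Not entailed — the passage has Jonas holding the page, not Yusuf.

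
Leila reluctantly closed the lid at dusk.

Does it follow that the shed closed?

no

Nothing is said about any shed; only the lid is affected.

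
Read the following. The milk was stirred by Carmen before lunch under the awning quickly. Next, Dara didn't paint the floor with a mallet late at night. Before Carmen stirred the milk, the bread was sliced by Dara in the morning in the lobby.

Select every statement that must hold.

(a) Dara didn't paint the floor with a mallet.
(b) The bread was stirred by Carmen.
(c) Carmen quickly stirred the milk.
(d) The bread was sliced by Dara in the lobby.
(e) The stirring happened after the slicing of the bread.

(c), (d), (e)

(a) Not entailed — dropping 'late at night' under negation is not valid — the original leaves open that Dara painted the floor some other way.
(b) Not entailed — Carmen stirred the milk, not the bread; the bread belongs to the slicing event.
(c) Entailed — the original entails any weakening of itself; this just drops 'under the awning', 'before lunch'.
(d) Entailed — this follows by dropping conjuncts from the slicing event's description.
(e) Entailed — the narrative places the slicing before the stirring.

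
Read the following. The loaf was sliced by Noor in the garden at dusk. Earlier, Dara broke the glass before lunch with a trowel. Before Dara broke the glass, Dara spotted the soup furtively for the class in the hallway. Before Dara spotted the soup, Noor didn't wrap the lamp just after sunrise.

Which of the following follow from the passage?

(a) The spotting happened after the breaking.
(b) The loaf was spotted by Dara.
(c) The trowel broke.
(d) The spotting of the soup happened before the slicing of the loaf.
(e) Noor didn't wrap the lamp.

(d)

(a) Not entailed — the narrative places the spotting before the breaking, not after.
(b) Not entailed — Dara spotted the soup, not the loaf; the loaf belongs to the slicing event.
(c) Not entailed — the glass is what broke, not the trowel.
(d) Entailed — the narrative places the spotting before the slicing.
(e) Not entailed — dropping 'just after sunrise' under negation is not valid — the original leaves open that Noor wrapped the lamp some other way.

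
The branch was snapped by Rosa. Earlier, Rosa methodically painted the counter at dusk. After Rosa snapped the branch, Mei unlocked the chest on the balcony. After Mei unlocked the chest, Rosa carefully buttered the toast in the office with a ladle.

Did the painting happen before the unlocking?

The narrative orders the painting before the unlocking.

yes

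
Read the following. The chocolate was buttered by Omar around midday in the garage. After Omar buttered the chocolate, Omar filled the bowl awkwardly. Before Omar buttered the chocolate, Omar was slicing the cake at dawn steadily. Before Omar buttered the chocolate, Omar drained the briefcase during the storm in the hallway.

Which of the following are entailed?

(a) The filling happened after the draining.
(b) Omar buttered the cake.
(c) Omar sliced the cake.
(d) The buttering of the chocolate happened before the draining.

(a)

(a) Entailed — the narrative places the draining before the filling.
(b) Not entailed — Omar buttered the chocolate, not the cake; the cake belongs to the slicing event.
(c) Not entailed — 'was slicing' is progressive on an accomplishment; it does not entail the completed 'sliced'.
(d) Not entailed — the narrative places the draining before the buttering, not after.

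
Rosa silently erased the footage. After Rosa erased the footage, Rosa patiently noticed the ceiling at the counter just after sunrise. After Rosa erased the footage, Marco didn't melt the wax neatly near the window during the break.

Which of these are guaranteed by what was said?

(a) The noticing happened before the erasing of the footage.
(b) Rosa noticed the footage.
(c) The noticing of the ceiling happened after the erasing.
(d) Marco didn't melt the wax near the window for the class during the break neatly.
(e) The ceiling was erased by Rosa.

(a) Not entailed — the narrative places the erasing before the noticing, not after.
(b) Not entailed — Rosa noticed the ceiling, not the footage; the footage belongs to the erasing event.
(c) Entailed — the narrative places the erasing before the noticing.
(d) Entailed — under negation, adding a further restriction is entailed: if no such melting event occurred, none occurred for the class either.
(e) Not entailed — Rosa erased the footage, not the ceiling; the ceiling belongs to the noticing event.

(c), (d)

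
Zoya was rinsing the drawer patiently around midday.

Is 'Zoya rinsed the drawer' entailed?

'rinse' is atelic; if Zoya was rinsing the drawer, then Zoya rinsed the drawer (for some time).

yes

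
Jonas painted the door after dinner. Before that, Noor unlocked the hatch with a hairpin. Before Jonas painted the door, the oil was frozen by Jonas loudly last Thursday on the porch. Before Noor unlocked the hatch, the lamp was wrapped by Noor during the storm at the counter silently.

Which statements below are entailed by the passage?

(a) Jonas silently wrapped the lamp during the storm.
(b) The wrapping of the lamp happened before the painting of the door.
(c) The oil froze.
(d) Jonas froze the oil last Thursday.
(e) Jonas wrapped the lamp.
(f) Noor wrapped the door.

(b), (c), (d)

(a) Not entailed — the passage has Noor wrapping the lamp, not Jonas.
(b) Entailed — the narrative places the wrapping before the painting.
(c) Entailed — 'Jonas froze the oil' is causative; it entails the inchoative 'the oil froze'.
(d) Entailed — this follows by dropping conjuncts from the freezing event's description.
(e) Not entailed — the passage has Noor wrapping the lamp, not Jonas.
(f) Not entailed — Noor wrapped the lamp, not the door; the door belongs to the painting event.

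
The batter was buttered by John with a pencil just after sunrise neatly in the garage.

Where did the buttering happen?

in the garage

'in the garage' marks the location of the buttering event.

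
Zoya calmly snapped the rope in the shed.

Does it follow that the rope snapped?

'Zoya snapped the rope' is the causative; it entails the inchoative 'the rope snapped'.

yes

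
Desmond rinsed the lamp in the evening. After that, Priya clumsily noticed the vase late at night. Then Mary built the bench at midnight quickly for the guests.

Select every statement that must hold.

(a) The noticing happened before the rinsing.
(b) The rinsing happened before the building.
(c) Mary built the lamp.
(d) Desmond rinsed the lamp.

(b), (d)

(a) Not entailed — the narrative places the rinsing before the noticing, not after.
(b) Entailed — the narrative places the rinsing before the building.
(c) Not entailed — Mary built the bench, not the lamp; the lamp belongs to the rinsing event.
(d) Entailed — the original entails any weakening of itself; this just drops 'in the evening'.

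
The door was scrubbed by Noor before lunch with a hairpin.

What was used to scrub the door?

a hairpin

'with a hairpin' marks the instrument of the scrubbing event.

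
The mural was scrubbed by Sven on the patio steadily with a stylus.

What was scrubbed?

the mural

'the mural' marks the patient of the scrubbing event.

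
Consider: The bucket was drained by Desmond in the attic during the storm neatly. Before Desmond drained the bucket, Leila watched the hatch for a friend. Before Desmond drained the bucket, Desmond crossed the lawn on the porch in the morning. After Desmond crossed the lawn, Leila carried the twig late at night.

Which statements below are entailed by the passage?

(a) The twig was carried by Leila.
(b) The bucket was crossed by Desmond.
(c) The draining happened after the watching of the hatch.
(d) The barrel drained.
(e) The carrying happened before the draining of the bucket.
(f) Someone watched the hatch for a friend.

(a) Entailed — this follows by dropping conjuncts from the carrying event's description.
(b) Not entailed — Desmond crossed the lawn, not the bucket; the bucket belongs to the draining event.
(c) Entailed — the narrative places the watching before the draining.
(d) Not entailed — the bucket is what drained, not the barrel.
(e) Not entailed — the narrative doesn't order the carrying relative to the draining.
(f) Entailed — the original entails any weakening of itself; this just generalizes the agent.

(a), (c), (f)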